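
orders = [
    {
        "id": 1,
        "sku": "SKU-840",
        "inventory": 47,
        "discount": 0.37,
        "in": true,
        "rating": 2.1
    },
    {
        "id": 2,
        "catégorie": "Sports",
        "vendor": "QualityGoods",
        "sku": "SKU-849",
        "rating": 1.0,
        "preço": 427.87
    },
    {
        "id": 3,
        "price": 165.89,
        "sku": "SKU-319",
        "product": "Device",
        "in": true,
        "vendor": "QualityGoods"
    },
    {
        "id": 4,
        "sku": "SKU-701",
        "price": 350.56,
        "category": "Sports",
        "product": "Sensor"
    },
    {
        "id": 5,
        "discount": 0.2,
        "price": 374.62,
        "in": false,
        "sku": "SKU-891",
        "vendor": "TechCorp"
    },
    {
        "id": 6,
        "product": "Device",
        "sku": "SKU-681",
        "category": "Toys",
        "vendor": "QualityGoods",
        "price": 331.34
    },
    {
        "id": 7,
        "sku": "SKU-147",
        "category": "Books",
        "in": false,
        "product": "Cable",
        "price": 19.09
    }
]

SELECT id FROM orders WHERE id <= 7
[1, 2, 3, 4, 5, 6, 7]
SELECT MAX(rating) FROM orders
2.1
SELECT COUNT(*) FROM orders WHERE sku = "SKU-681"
1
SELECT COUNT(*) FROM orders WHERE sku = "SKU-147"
1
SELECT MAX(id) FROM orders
7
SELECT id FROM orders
[1, 2, 3, 4, 5, 6, 7]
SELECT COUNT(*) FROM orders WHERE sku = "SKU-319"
1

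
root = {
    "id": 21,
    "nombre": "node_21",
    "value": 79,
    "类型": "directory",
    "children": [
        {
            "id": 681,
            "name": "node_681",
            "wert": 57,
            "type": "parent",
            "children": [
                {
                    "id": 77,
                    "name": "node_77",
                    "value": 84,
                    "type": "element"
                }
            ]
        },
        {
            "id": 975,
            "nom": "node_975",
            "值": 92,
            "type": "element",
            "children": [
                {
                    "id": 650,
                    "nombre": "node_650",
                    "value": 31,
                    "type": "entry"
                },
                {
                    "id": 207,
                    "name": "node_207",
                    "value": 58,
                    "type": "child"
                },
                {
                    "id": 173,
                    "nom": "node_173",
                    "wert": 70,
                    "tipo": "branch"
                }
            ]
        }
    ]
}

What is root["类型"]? "directory"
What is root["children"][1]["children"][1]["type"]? "child"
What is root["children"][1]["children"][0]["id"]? 650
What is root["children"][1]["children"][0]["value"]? 31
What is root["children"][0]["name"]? "node_681"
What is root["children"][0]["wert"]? 57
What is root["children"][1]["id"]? 975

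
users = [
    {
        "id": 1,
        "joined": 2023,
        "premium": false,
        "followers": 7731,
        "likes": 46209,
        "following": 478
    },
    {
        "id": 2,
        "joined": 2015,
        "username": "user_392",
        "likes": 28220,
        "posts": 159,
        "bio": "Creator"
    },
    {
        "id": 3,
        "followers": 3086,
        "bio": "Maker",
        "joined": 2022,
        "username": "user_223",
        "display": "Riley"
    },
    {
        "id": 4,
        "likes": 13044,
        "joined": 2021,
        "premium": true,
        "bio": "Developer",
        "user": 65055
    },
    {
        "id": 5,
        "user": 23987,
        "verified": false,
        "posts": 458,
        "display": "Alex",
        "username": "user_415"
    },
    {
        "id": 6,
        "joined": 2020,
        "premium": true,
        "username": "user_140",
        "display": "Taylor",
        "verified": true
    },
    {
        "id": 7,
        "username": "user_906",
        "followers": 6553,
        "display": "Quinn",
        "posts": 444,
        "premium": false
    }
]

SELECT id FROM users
[1, 2, 3, 4, 5, 6, 7]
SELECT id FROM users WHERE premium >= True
[4, 6]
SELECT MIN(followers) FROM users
3086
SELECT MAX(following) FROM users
478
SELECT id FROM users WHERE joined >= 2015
[1, 2, 3, 4, 6]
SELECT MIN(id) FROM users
1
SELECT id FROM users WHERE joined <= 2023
[1, 2, 3, 4, 6]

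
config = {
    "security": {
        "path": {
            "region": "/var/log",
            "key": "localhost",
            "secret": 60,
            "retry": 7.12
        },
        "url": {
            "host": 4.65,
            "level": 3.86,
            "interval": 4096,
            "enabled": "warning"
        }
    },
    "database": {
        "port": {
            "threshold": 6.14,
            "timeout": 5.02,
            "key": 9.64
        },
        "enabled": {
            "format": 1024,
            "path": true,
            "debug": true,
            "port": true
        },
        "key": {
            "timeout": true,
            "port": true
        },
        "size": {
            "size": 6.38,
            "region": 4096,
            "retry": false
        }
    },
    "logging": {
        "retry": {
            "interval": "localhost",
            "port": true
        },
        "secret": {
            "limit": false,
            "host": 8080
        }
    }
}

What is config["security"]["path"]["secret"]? 60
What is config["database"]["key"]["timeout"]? True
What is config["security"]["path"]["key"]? "localhost"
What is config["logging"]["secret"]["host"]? 8080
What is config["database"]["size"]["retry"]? False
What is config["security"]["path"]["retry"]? 7.12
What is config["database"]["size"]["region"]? 4096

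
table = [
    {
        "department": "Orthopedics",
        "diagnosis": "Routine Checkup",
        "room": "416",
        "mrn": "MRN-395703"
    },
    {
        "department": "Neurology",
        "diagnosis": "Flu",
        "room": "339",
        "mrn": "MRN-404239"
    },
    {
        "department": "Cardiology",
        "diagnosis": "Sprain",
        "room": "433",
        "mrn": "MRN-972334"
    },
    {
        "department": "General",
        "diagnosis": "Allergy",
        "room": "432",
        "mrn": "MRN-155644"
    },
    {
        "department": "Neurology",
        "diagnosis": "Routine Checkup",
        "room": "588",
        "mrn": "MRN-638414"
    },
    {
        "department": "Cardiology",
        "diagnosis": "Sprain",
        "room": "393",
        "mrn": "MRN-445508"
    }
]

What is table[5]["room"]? "393"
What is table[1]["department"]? "Neurology"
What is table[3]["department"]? "General"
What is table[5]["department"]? "Cardiology"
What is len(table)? 6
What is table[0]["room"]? "416"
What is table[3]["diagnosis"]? "Allergy"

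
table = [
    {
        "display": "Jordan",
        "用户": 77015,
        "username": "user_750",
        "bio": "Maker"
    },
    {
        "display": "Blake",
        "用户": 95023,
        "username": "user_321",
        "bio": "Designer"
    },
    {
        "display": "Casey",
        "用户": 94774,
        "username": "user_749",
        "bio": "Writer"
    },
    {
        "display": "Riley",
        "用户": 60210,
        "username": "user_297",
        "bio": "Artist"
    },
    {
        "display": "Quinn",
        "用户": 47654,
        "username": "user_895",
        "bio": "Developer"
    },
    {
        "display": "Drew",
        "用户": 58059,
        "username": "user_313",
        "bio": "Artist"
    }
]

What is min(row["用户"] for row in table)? 47654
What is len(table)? 6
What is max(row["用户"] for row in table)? 95023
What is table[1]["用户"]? 95023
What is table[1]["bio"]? "Designer"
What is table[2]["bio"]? "Writer"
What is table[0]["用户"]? 77015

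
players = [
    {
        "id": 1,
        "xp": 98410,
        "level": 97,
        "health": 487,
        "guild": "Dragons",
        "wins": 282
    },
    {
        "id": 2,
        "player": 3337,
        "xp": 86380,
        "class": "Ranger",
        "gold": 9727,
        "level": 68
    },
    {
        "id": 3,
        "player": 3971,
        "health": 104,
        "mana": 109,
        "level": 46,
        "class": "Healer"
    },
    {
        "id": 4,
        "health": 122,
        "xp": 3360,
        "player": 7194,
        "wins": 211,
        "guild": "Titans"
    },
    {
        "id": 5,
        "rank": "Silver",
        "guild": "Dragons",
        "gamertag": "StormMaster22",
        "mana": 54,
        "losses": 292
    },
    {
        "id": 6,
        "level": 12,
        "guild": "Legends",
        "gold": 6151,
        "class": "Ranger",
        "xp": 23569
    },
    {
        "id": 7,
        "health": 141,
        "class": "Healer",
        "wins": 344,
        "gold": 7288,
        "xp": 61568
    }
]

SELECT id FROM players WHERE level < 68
[3, 6]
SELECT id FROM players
[1, 2, 3, 4, 5, 6, 7]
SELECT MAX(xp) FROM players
98410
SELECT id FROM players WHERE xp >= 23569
[1, 2, 6, 7]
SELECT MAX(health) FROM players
487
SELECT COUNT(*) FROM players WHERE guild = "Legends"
1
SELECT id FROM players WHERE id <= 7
[1, 2, 3, 4, 5, 6, 7]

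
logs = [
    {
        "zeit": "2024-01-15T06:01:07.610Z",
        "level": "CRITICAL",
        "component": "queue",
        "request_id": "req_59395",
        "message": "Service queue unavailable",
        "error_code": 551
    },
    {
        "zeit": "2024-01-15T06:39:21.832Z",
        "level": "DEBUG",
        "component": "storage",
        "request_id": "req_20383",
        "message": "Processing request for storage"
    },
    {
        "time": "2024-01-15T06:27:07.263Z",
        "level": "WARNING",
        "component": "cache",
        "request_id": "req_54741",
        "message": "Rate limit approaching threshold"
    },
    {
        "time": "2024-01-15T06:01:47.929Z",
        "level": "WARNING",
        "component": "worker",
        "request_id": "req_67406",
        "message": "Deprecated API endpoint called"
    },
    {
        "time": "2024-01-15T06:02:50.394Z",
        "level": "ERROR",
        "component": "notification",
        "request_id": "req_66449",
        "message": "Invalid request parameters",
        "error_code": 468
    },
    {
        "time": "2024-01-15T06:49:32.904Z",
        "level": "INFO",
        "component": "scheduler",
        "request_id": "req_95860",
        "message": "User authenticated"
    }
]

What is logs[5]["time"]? "2024-01-15T06:49:32.904Z"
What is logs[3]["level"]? "WARNING"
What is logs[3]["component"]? "worker"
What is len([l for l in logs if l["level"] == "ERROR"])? 1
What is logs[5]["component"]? "scheduler"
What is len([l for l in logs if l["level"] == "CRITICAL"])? 1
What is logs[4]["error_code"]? 468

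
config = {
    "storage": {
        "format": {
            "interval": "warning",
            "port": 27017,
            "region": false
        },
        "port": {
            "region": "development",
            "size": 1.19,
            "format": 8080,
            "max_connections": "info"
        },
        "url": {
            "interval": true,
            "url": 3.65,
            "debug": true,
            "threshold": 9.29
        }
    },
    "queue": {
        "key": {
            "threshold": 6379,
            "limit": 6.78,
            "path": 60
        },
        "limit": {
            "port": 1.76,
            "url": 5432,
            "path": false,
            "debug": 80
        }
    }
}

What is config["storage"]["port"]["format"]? 8080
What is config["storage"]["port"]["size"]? 1.19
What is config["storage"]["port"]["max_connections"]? "info"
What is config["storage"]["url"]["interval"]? True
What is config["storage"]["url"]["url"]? 3.65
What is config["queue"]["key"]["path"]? 60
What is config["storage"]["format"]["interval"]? "warning"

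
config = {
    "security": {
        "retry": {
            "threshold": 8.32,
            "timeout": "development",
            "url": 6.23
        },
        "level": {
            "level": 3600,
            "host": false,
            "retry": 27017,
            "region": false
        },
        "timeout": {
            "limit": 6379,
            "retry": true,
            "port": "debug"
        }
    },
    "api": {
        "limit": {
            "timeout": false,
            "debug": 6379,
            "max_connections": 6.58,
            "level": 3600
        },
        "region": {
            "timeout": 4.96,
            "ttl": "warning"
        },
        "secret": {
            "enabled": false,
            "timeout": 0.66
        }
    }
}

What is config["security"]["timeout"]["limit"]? 6379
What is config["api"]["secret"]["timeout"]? 0.66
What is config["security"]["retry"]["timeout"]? "development"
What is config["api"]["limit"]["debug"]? 6379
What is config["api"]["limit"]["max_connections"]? 6.58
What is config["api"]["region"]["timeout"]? 4.96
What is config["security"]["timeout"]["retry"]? True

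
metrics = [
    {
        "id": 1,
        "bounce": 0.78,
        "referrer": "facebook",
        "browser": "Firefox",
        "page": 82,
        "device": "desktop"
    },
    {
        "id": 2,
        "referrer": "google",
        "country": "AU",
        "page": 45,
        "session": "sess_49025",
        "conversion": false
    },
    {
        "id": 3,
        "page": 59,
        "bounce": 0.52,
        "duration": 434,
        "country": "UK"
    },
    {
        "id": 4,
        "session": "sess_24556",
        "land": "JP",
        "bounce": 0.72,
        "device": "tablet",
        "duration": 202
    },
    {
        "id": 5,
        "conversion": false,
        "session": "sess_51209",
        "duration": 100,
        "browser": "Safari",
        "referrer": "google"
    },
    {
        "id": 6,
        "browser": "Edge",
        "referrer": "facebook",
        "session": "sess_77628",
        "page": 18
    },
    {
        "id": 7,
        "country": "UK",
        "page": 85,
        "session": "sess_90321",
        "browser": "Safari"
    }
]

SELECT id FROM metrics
[1, 2, 3, 4, 5, 6, 7]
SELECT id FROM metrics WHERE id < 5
[1, 2, 3, 4]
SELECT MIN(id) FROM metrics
1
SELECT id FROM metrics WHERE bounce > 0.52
[1, 4]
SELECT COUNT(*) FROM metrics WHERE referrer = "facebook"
2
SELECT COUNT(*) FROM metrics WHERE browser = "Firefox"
1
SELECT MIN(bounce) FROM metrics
0.52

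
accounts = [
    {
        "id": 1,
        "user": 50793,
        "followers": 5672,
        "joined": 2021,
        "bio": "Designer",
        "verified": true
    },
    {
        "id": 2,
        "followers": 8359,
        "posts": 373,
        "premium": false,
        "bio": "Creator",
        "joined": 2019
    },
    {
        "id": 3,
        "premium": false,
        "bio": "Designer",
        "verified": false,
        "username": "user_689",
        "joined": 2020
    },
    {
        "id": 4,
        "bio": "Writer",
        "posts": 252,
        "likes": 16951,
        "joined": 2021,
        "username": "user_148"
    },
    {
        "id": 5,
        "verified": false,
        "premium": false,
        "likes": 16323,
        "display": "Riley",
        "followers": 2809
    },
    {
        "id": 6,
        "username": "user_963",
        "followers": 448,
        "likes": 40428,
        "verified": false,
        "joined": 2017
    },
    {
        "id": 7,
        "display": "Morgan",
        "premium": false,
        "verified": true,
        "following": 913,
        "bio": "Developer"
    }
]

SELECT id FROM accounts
[1, 2, 3, 4, 5, 6, 7]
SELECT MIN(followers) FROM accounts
448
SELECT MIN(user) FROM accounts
50793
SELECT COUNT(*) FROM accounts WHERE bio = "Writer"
1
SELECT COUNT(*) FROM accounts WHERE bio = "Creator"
1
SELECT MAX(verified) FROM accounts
True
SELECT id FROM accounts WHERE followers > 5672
[2]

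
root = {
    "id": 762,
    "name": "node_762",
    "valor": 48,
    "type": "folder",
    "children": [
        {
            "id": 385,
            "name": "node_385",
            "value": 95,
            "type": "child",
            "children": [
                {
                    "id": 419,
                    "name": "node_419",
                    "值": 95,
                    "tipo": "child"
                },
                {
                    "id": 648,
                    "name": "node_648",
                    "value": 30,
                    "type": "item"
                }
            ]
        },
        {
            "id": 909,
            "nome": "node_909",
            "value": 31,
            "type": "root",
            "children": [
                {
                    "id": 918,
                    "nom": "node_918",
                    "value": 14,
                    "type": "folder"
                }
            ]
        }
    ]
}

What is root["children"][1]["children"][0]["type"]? "folder"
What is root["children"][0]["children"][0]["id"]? 419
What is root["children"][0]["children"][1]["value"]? 30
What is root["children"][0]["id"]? 385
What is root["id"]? 762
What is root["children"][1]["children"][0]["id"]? 918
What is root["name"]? "node_762"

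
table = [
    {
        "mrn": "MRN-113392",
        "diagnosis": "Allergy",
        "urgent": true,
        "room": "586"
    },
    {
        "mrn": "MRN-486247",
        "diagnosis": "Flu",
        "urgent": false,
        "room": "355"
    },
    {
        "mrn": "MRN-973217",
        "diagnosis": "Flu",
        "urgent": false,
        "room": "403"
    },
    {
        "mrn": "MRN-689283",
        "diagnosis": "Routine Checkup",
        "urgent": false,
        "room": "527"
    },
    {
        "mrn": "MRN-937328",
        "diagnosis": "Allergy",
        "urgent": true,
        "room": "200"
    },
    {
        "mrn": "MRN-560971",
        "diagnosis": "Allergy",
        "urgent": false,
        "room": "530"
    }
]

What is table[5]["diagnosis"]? "Allergy"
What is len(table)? 6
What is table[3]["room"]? "527"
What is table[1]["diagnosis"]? "Flu"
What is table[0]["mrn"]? "MRN-113392"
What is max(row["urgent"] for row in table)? True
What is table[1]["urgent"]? False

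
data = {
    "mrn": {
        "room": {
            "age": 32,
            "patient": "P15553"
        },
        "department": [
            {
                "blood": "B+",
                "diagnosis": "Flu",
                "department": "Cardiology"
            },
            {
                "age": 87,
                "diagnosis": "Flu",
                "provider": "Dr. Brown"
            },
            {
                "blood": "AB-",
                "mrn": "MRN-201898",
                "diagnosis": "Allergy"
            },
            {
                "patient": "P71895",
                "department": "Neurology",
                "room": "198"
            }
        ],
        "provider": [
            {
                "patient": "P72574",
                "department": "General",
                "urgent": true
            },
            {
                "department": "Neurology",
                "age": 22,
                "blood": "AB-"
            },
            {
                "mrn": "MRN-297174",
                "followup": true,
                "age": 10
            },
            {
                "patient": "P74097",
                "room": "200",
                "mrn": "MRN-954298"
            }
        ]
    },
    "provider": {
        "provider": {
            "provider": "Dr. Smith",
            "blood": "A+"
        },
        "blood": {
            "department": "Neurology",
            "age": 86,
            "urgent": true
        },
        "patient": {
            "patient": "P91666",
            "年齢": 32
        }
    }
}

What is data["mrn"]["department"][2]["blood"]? "AB-"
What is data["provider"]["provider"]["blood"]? "A+"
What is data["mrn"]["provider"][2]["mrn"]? "MRN-297174"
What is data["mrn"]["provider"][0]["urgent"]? True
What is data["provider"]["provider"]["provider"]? "Dr. Smith"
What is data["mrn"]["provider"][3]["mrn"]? "MRN-954298"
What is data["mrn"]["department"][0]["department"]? "Cardiology"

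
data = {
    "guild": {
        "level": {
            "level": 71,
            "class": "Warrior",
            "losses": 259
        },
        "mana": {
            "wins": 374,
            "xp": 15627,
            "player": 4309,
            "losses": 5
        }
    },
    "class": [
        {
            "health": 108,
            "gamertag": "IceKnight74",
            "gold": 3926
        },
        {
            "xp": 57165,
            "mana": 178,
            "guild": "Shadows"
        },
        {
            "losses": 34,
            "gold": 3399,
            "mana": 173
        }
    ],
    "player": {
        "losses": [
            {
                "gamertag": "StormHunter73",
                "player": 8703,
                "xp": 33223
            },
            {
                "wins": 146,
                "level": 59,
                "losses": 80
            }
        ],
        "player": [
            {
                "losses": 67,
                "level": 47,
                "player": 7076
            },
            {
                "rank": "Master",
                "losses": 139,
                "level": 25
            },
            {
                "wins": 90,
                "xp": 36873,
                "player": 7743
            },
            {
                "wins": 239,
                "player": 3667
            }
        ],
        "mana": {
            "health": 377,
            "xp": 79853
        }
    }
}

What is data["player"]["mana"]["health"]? 377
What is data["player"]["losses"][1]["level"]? 59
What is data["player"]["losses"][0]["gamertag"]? "StormHunter73"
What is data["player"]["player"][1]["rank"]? "Master"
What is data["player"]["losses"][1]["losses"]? 80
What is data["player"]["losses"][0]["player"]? 8703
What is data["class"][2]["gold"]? 3399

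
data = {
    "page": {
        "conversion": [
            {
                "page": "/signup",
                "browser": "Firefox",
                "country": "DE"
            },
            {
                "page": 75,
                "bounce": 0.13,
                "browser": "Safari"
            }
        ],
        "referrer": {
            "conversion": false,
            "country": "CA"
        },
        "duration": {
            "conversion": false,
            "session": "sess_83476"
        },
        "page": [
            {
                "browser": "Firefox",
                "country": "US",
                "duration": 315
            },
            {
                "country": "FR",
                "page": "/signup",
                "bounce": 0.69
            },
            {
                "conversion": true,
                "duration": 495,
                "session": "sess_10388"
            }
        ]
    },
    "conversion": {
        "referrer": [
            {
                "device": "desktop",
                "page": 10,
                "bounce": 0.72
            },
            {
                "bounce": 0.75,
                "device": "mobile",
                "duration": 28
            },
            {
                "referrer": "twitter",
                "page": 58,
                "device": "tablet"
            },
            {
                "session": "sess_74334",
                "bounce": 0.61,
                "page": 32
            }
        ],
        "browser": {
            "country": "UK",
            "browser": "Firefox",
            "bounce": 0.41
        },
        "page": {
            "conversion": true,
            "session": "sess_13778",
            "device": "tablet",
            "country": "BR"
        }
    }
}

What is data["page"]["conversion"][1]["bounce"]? 0.13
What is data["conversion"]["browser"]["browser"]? "Firefox"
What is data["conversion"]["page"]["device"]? "tablet"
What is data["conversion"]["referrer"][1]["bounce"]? 0.75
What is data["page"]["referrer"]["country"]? "CA"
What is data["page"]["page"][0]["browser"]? "Firefox"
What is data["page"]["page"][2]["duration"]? 495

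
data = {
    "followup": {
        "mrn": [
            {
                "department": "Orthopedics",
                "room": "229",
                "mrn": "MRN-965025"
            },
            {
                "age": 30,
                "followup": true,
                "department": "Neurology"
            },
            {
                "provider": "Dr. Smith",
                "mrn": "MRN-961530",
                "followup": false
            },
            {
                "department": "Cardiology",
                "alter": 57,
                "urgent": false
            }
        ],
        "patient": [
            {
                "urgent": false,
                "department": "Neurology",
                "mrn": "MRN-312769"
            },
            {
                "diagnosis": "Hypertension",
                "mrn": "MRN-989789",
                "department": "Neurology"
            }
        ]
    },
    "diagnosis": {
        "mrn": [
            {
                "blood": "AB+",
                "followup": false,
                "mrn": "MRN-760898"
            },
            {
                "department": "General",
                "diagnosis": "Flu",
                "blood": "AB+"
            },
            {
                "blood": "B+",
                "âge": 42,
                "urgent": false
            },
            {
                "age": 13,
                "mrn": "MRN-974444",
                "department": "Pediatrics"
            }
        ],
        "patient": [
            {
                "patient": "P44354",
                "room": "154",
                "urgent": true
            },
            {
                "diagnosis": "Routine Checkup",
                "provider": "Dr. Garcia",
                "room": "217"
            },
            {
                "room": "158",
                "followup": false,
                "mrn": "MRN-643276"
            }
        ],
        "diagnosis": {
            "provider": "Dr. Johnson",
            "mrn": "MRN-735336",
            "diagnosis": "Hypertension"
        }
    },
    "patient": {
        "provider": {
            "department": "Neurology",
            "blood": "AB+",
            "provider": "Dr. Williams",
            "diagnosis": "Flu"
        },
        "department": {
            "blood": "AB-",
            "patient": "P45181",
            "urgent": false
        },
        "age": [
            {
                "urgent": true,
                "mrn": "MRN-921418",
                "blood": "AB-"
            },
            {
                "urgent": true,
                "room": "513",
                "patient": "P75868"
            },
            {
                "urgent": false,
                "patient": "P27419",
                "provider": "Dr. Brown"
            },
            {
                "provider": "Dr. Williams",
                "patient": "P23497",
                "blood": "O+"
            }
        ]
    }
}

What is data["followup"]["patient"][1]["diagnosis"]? "Hypertension"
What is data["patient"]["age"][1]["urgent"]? True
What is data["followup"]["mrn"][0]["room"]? "229"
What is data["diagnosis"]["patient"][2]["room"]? "158"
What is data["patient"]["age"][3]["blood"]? "O+"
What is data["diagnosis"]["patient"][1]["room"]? "217"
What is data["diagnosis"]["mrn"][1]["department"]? "General"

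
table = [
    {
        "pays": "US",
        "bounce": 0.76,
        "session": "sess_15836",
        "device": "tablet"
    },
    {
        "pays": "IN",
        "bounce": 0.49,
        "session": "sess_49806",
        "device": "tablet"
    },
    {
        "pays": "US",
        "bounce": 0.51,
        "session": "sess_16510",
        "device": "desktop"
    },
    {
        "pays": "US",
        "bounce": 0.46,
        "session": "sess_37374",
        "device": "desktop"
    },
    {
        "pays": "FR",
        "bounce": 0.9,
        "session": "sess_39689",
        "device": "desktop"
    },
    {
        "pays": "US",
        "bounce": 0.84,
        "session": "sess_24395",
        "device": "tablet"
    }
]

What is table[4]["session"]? "sess_39689"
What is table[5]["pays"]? "US"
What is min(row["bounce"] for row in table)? 0.46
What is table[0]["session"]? "sess_15836"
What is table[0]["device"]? "tablet"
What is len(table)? 6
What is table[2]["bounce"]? 0.51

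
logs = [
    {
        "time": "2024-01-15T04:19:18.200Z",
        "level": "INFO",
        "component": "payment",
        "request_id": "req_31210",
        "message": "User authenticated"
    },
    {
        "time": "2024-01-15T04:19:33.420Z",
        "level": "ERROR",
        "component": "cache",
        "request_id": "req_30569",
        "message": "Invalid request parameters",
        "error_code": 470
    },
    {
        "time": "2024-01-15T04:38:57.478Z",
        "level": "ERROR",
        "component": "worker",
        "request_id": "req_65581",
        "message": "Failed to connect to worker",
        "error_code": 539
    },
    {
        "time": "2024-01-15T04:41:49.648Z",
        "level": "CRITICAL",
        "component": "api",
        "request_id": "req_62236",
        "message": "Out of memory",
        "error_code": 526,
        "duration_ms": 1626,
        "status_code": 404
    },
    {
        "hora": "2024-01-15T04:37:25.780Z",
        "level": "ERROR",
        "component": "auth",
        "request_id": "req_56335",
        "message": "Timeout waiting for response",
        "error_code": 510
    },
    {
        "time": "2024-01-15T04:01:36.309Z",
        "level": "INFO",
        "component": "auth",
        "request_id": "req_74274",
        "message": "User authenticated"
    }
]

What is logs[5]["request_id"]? "req_74274"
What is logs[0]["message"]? "User authenticated"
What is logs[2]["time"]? "2024-01-15T04:38:57.478Z"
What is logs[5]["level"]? "INFO"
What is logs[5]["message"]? "User authenticated"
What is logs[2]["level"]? "ERROR"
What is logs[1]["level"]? "ERROR"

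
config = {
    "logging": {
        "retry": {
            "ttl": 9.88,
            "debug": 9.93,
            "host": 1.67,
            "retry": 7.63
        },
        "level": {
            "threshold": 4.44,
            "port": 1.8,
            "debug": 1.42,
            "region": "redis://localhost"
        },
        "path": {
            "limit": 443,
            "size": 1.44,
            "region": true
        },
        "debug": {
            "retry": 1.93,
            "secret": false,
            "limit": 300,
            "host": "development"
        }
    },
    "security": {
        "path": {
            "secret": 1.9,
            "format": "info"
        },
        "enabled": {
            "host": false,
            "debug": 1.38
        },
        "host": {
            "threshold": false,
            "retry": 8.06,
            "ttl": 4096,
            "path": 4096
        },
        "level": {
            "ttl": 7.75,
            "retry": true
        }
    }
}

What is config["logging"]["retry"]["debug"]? 9.93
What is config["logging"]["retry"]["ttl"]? 9.88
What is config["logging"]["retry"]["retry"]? 7.63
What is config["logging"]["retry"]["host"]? 1.67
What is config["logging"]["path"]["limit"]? 443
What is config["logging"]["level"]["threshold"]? 4.44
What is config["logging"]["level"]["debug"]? 1.42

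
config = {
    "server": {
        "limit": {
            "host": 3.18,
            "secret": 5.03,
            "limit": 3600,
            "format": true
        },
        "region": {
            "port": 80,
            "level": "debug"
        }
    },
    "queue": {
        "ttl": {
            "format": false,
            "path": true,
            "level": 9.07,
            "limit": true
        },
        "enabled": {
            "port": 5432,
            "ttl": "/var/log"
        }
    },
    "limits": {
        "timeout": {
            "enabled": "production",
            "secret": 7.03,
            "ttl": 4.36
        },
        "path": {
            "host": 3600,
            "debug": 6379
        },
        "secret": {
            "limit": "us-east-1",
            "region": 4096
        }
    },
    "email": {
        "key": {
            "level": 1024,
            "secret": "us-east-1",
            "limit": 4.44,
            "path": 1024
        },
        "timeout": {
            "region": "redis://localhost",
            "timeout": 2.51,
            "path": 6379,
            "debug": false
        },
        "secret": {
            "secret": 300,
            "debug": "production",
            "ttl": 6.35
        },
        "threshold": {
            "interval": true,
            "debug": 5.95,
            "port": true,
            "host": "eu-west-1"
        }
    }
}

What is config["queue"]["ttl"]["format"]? False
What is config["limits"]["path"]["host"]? 3600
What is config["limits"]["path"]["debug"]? 6379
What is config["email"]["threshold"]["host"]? "eu-west-1"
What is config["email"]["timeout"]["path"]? 6379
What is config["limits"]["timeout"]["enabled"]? "production"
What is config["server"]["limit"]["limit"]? 3600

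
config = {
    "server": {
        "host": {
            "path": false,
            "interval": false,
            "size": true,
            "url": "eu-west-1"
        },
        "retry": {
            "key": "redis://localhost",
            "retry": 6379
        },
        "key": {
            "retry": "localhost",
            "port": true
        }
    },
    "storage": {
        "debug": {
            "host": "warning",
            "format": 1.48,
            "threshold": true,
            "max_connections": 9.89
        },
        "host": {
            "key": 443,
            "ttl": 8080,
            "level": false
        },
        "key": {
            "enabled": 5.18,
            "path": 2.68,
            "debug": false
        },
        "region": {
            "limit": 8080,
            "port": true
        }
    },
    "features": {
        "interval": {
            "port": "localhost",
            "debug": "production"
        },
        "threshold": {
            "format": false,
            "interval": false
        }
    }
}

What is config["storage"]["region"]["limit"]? 8080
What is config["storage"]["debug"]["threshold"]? True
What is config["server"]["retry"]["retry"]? 6379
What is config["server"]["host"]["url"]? "eu-west-1"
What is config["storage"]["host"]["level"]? False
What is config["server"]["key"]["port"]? True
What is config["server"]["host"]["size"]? True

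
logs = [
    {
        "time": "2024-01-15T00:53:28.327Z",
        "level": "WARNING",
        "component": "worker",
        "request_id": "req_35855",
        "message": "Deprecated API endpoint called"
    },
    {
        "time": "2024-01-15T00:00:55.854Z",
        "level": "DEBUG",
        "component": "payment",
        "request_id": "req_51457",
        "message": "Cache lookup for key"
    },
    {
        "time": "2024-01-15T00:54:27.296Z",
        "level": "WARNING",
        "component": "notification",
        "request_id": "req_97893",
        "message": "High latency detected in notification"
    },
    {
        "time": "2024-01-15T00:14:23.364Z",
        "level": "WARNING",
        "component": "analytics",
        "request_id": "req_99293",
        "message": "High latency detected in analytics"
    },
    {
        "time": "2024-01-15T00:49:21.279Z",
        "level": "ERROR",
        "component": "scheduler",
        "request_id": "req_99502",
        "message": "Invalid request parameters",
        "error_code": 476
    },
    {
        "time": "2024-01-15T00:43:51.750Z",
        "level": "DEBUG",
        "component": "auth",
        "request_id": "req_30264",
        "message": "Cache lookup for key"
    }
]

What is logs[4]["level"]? "ERROR"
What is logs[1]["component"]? "payment"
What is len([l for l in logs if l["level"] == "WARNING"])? 3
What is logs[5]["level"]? "DEBUG"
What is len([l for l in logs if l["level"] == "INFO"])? 0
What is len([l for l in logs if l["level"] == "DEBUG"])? 2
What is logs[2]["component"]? "notification"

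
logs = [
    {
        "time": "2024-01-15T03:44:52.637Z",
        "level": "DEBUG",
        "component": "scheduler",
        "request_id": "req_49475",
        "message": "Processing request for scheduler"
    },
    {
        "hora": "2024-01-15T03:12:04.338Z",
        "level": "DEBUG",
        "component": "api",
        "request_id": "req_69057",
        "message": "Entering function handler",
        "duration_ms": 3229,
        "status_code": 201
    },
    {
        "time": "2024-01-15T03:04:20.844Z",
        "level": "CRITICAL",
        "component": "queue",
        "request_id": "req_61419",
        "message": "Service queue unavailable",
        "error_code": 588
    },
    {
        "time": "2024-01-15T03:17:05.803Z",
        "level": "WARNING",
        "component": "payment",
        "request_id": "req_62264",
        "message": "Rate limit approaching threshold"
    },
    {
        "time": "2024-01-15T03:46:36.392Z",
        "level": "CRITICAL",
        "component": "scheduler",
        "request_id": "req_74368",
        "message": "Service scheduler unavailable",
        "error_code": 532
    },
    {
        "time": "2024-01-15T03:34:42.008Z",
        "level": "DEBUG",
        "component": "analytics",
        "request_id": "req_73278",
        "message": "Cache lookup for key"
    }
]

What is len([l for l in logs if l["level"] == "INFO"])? 0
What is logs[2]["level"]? "CRITICAL"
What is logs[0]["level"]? "DEBUG"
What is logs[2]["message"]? "Service queue unavailable"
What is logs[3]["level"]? "WARNING"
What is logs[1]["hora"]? "2024-01-15T03:12:04.338Z"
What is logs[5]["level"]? "DEBUG"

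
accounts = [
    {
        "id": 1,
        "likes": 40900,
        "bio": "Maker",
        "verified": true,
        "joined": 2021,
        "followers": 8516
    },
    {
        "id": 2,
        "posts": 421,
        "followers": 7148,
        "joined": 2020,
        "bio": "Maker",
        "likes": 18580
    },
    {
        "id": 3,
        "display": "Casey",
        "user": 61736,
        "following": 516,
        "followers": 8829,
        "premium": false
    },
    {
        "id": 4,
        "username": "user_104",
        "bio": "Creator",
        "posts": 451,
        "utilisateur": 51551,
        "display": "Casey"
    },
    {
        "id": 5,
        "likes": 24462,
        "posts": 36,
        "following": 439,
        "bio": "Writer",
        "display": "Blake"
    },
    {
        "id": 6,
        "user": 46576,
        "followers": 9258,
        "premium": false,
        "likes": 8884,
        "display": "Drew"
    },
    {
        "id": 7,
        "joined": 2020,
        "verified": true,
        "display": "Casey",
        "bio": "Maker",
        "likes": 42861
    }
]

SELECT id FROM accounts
[1, 2, 3, 4, 5, 6, 7]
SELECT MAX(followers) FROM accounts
9258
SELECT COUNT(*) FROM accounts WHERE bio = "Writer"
1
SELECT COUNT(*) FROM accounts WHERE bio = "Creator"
1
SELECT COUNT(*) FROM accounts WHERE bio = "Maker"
3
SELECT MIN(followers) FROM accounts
7148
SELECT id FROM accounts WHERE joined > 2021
[]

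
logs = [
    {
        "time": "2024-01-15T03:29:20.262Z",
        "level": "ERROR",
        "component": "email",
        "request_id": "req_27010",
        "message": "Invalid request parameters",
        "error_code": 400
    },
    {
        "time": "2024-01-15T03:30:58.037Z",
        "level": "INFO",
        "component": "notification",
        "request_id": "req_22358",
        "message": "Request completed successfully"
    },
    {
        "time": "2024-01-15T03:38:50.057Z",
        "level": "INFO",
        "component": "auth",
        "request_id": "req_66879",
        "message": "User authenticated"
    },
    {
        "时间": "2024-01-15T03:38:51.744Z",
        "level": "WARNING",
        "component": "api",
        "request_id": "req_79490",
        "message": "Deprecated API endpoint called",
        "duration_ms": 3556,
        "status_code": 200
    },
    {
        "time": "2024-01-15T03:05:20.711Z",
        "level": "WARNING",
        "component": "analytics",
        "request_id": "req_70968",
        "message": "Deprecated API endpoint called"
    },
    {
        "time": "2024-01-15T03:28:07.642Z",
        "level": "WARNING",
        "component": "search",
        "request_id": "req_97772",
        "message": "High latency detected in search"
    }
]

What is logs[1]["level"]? "INFO"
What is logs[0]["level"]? "ERROR"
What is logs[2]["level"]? "INFO"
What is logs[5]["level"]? "WARNING"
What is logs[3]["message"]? "Deprecated API endpoint called"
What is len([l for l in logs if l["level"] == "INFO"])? 2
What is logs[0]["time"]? "2024-01-15T03:29:20.262Z"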